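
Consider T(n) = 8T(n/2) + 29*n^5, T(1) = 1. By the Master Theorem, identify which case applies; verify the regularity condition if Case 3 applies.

a=8, b=2, f(n)=29*n^5.
log_2(8) = 3 < 5.
f(n) = Omega(n^(3+epsilon)) for some epsilon > 0, so Case 3 is the candidate.
Regularity: a*f(n/b) = 8*29*(n/2)^5 = (8/32)*29*n^5 <= c*f(n) with c = 8/32 < 1. Satisfied.
Case 3: T(n) = Theta(n^5).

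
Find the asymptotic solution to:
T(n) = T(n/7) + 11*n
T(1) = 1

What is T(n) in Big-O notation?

Geometric series: 11*n*(1 + 1/7 + 1/7^2 + ...) = O(n). T(n) = O(n).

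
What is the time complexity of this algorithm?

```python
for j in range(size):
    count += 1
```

Time complexity: O(n).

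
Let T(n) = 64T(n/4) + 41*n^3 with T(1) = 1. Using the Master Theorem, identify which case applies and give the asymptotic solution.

a=64, b=4, f(n)=41*n^3.
log_4(64) = 3, so n^(log_b(a)) = n^3.
f(n) = Theta(n^3), so Case 2 applies.
T(n) = Theta(n^3 log n).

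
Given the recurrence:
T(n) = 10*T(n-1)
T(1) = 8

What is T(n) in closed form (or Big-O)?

Each step multiplies by 10. T(n) = T(1)*10^(n-1) = 8*10^(n-1).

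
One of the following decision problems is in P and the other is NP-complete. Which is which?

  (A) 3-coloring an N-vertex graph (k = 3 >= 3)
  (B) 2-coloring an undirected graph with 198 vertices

(A) is NP-complete: graph k-coloring for k>=3 is NP-complete by reduction from 3-SAT.
(B) is P: 2-coloring is bipartiteness testing via BFS, O(V+E).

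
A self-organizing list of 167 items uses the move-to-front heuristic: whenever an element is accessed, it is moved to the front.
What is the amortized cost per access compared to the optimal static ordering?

With potential Phi = number of inversions between the MTF list and the optimal static list (at most C(167,2)), each access has amortized cost at most 2 * (cost under optimal static ordering). This is the move-to-front 2-competitiveness result.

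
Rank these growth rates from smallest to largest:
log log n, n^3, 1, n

Ordered by growth rate: 1 < log log n < n < n^3.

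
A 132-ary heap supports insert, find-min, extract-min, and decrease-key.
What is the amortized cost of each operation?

The 132-ary heap has height O(log_132 n). Insert sifts up: O(log_132 n). Find-min reads the root: O(1). Extract-min sifts down comparing 132 children per level: O(132 * log_132 n). Decrease-key sifts up: O(log_132 n).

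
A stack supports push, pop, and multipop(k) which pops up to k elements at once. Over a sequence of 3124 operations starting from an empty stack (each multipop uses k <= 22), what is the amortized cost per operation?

Each element is pushed exactly once and popped at most once (whether by pop or as part of a multipop). So the total number of individual pops over the whole sequence is at most the number of pushes, which is at most 3124. Total work <= 2 * 3124, hence O(1) amortized per operation.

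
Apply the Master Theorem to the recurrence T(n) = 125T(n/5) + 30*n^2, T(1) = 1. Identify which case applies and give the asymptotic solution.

a=125, b=5, f(n)=30*n^2.
log_5(125) = 3 > 2.
Since f(n) = O(n^2) is polynomially smaller than n^3, Case 1 applies.
T(n) = Theta(n^3).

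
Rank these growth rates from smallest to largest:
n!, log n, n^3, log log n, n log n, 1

Ordered by growth rate: 1 < log log n < log n < n log n < n^3 < n!.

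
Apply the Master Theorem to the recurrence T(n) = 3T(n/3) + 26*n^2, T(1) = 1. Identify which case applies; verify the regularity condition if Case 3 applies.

a=3, b=3, f(n)=26*n^2.
log_3(3) = 1 < 2.
f(n) = Omega(n^(1+epsilon)) for some epsilon > 0, so Case 3 is the candidate.
Regularity: a*f(n/b) = 3*26*(n/3)^2 = (3/9)*26*n^2 <= c*f(n) with c = 3/9 < 1. Satisfied.
Case 3: T(n) = Theta(n^2).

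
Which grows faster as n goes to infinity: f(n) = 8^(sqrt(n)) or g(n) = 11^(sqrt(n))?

g(n) = 11^(sqrt(n)) grows faster: ratio is (11/8)^(sqrt(n)) -> infinity since 11/8 > 1.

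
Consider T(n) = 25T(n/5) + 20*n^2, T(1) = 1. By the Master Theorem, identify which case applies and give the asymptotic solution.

a=25, b=5, f(n)=20*n^2.
log_5(25) = 2, so n^(log_b(a)) = n^2.
f(n) = Theta(n^2), so Case 2 applies.
T(n) = Theta(n^2 log n).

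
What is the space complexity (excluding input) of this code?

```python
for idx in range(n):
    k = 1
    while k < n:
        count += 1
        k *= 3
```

Space complexity: O(1).
Only a constant amount of auxiliary storage is used; nothing grows with n.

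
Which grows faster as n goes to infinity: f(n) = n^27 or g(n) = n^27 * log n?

g(n) = n^27 * log n grows faster: extra log n factor -> infinity.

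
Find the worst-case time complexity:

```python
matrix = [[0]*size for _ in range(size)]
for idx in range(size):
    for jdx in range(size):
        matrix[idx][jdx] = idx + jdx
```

Time complexity: O(n^2).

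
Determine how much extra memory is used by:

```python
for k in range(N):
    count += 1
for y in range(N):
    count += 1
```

Space complexity: O(1).
Only a constant amount of auxiliary storage is used; nothing grows with n.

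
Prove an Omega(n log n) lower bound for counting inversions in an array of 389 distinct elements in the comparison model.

Decision-tree argument: at any leaf, the comparisons made (with transitivity) must totally order all 389 elements -- otherwise some pair (i,j) is unordered, and an adversary can present two inputs agreeing on every comparison made but with that pair flipped, changing the inversion count by 1, so the leaf's output is wrong on one of them. Hence the tree has >= 389! leaves and height >= log_2(389!) = Omega(n log n). Modified merge sort achieves O(n log n).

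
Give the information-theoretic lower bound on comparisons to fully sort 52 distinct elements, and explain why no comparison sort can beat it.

A comparison sort is a binary decision tree whose leaves are the 52! = 80658175170943878571660636856403766975289505440883277824000000000000 possible output permutations. A binary tree with L leaves has height >= ceil(log_2(L)). So any comparison sort needs >= ceil(log_2(52!)) = 226 comparisons in the worst case.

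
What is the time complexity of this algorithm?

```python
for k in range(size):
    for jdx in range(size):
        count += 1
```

Time complexity: O(n^2).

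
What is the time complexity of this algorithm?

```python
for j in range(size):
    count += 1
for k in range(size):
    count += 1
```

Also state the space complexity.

Time complexity: O(n).
Space complexity: O(1).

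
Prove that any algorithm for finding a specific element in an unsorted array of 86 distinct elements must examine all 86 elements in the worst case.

Adversary argument: if the algorithm examines fewer than 86 elements, the adversary places the target in an unexamined position. The algorithm cannot distinguish 'not present' from 'in unexamined position'.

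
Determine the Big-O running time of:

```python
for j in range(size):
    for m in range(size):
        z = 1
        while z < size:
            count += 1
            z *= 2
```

Time complexity: O(n^2 log n).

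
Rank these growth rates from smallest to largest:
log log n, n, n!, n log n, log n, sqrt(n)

Ordered by growth rate: log log n < log n < sqrt(n) < n < n log n < n!.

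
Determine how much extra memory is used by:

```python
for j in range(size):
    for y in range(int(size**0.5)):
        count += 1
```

Space complexity: O(1).
Only a constant amount of auxiliary storage is used; nothing grows with n.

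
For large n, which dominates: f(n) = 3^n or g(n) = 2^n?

f(n) = 3^n grows faster: (3/2)^n -> infinity since 3/2 > 1.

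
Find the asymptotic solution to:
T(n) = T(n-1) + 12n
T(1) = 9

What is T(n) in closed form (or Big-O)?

Unrolling: T(n) = 9 + 12*(2 + 3 + ... + n) = 9 + 12*(n(n+1)/2 - 1) = O(n^2).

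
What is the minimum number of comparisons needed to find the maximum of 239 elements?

Finding the maximum requires 238 comparisons. Each comparison eliminates exactly one candidate. With 239 candidates, we need 238 eliminations.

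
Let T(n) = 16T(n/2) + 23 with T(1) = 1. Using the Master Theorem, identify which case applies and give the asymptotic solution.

a=16, b=2, f(n)=23.
log_2(16) = 4 > 0.
Since f(n) = O(n^0) is polynomially smaller than n^4, Case 1 applies.
T(n) = Theta(n^4).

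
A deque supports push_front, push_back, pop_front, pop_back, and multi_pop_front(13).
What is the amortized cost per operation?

Assign 2 credits to each push operation. A pop uses 1 saved credit. multi_pop_front(13) uses up to 13 saved credits from previous pushes. Credits never go negative. Amortized cost is O(1).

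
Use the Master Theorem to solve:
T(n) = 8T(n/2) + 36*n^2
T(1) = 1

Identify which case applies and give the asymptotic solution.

a=8, b=2, f(n)=36*n^2.
log_2(8) = 3 > 2.
Since f(n) = O(n^2) is polynomially smaller than n^3, Case 1 applies.
T(n) = Theta(n^3).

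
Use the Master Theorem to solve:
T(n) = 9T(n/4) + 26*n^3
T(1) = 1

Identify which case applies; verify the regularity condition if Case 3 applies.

a=9, b=4, f(n)=26*n^3.
log_4(9) = 1.585 < 3.
f(n) = Omega(n^(1.585+epsilon)) for some epsilon > 0, so Case 3 is the candidate.
Regularity: a*f(n/b) = 9*26*(n/4)^3 = (9/64)*26*n^3 <= c*f(n) with c = 9/64 < 1. Satisfied.
Case 3: T(n) = Theta(n^3).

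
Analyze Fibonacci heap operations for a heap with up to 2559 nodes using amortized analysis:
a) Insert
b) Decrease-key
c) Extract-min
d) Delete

Fibonacci heaps use lazy consolidation. Potential function Phi = t + 2m (t = number of trees, m = marked nodes).
- Insert: O(1) actual, Delta Phi = +1 (one new tree) => O(1) amortized.
- Decrease-key: with c cascading cuts, actual cost is O(c); Delta Phi <= c - 2(c-1) + 2 = 4 - c (c new trees; >= c-1 marks cleared; <= 1 new mark). Amortized O(c) + (4 - c) = O(1).
- Extract-min: O(D(n) + t) actual; consolidation drops t to <= D(n)+1, so Delta Phi pays for the t term. D(n) = O(log n) for n = 2559 => O(log n) amortized.
- Delete: decrease-key to -inf then extract-min = O(log n).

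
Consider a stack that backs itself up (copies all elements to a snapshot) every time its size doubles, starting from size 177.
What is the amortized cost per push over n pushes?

Backups occur at sizes 177, 354, 708, ..., copying 177 + 354 + 708 + ... <= 2n elements total (geometric series). Spread over n pushes, the amortized backup cost is O(1) per push.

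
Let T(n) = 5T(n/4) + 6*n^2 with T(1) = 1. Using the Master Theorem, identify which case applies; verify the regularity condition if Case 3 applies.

a=5, b=4, f(n)=6*n^2.
log_4(5) = 1.161 < 2.
f(n) = Omega(n^(1.161+epsilon)) for some epsilon > 0, so Case 3 is the candidate.
Regularity: a*f(n/b) = 5*6*(n/4)^2 = (5/16)*6*n^2 <= c*f(n) with c = 5/16 < 1. Satisfied.
Case 3: T(n) = Theta(n^2).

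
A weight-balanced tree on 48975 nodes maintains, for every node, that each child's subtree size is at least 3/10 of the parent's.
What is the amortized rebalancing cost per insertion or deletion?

With balance ratio 3/10, tree height is O(log_{10/3}(48975)) = O(log n). A rebalance at a node of size s costs O(s) but requires Omega(s) updates in that subtree to retrigger. Summed over the O(log n) ancestors of the touched leaf, amortized rebalancing is O(log n).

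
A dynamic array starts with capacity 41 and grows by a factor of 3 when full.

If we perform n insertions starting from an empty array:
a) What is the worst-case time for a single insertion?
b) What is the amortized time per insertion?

(a) Worst-case single insertion: O(n) -- when the array is full at capacity c, the resize copies all c elements, and c can be Theta(n).
(b) Resizes happen at sizes 41, 123, 369, ... Total copy cost for n insertions: 41 + 123 + ... = O(n) (geometric series with ratio 1/3). Amortized cost per insertion: O(n)/n = O(1).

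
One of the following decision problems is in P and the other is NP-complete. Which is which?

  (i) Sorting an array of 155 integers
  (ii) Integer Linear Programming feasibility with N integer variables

(i) is P: merge sort runs in O(n log n).
(ii) is NP-complete: ILP feasibility is NP-complete (LP relaxation is in P).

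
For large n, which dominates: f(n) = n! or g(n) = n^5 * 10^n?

f(n) = n! grows faster: by Stirling n! ~ (n/e)^n sqrt(2*pi*n); (n/e)^n eventually dominates n^5 * 10^n.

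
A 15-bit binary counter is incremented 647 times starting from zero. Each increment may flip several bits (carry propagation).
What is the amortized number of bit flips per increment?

Bit i flips on every 2^i-th increment, so over 647 increments bit i flips floor(647/2^i) times. Summing over i: total flips < 2 * 647. Amortized: < 2 = O(1) per increment.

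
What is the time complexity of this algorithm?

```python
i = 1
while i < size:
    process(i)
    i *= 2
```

Time complexity: O(log n).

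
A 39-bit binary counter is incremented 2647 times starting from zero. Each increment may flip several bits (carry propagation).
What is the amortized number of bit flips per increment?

Bit i flips on every 2^i-th increment, so over 2647 increments bit i flips floor(2647/2^i) times. Summing over i: total flips < 2 * 2647. Amortized: < 2 = O(1) per increment.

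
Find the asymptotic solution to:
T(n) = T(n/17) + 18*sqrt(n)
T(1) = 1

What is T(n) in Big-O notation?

Each level contributes sqrt(n/17^k). Geometric series with ratio 1/sqrt(17) < 1 sums to O(sqrt(n)).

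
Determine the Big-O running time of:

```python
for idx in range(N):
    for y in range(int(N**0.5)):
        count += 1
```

Time complexity: O(n * sqrt(n)).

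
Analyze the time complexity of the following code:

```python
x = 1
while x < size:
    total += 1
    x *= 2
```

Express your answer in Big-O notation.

Time complexity: O(log n).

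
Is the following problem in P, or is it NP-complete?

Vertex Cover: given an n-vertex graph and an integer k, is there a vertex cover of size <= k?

This problem is NP-complete: one of Karp's 21 NP-complete problems (with k part of the input; for any fixed constant k it is in P).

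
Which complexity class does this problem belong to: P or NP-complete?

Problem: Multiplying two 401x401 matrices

This problem is in P: the schoolbook algorithm runs in O(n^3).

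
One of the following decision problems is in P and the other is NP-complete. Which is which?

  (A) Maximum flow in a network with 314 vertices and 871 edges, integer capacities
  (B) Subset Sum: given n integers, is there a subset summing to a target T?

(A) is P: Edmonds-Karp / push-relabel run in polynomial time.
(B) is NP-complete: one of Karp's 21 NP-complete problems.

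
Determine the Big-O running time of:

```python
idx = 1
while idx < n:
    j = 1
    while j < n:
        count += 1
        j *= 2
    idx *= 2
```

Time complexity: O(log^2 n).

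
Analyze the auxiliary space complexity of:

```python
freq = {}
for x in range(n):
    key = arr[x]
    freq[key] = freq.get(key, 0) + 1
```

Space complexity: O(n).
Auxiliary storage grows linearly with the input size n in the worst case.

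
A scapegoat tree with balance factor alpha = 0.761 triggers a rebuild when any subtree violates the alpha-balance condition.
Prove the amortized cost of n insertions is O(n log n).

Define potential Phi = c * sum of |size(left(v)) - size(right(v))| over all nodes. An insertion at depth d costs O(d) = O(log n) and increases Phi by O(log n). When a rebuild of subtree of size s occurs, it costs O(s) but reduces Phi by Omega(s). With alpha = 0.761, between rebuilds Omega(s) insertions must occur. Amortized cost per insertion: O(log n).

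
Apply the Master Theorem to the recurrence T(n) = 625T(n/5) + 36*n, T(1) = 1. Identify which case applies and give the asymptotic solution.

a=625, b=5, f(n)=36*n.
log_5(625) = 4 > 1.
Since f(n) = O(n^1) is polynomially smaller than n^4, Case 1 applies.
T(n) = Theta(n^4).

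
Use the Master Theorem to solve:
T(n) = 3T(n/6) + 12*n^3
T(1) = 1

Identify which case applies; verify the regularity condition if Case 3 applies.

a=3, b=6, f(n)=12*n^3.
log_6(3) = 0.6131 < 3.
f(n) = Omega(n^(0.6131+epsilon)) for some epsilon > 0, so Case 3 is the candidate.
Regularity: a*f(n/b) = 3*12*(n/6)^3 = (3/216)*12*n^3 <= c*f(n) with c = 3/216 < 1. Satisfied.
Case 3: T(n) = Theta(n^3).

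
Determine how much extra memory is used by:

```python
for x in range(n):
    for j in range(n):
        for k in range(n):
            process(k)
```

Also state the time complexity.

Space complexity: O(1).
Only a constant amount of auxiliary storage is used; nothing grows with n.
Time complexity: O(n^3).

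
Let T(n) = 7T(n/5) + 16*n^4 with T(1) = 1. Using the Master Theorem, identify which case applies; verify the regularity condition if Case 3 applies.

a=7, b=5, f(n)=16*n^4.
log_5(7) = 1.209 < 4.
f(n) = Omega(n^(1.209+epsilon)) for some epsilon > 0, so Case 3 is the candidate.
Regularity: a*f(n/b) = 7*16*(n/5)^4 = (7/625)*16*n^4 <= c*f(n) with c = 7/625 < 1. Satisfied.
Case 3: T(n) = Theta(n^4).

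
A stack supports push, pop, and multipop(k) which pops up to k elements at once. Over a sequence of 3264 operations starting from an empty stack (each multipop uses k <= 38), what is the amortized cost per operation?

Each element is pushed exactly once and popped at most once (whether by pop or as part of a multipop). So the total number of individual pops over the whole sequence is at most the number of pushes, which is at most 3264. Total work <= 2 * 3264, hence O(1) amortized per operation.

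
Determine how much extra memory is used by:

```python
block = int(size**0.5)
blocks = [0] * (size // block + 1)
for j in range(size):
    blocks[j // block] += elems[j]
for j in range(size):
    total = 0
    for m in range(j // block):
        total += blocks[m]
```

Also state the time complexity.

Space complexity: O(sqrt(n)).
Storage scales with sqrt(n).
Time complexity: O(n * sqrt(n)).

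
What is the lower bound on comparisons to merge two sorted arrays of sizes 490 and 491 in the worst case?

Adversary: with |490 - 491| <= 1 the inputs can be fully interleaved so that every adjacent pair in the merged output comes from different arrays. Then each of the 980 adjacent pairs must be directly compared, or the algorithm cannot determine their relative order. Standard merge meets this bound.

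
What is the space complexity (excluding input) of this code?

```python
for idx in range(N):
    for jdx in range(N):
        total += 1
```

Space complexity: O(1).
Only a constant amount of auxiliary storage is used; nothing grows with n.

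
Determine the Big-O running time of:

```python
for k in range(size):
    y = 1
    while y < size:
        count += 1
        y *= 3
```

Time complexity: O(n log n).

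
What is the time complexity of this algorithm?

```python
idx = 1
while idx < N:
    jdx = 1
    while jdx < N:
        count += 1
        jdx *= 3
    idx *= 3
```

Time complexity: O(log^2 n).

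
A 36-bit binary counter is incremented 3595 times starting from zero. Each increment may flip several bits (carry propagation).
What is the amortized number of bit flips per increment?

Bit i flips on every 2^i-th increment, so over 3595 increments bit i flips floor(3595/2^i) times. Summing over i: total flips < 2 * 3595. Amortized: < 2 = O(1) per increment.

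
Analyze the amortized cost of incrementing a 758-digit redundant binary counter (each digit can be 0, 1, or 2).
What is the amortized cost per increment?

A redundant counter on 758 digits allows digit values 0, 1, 2. Increment adds 1 to the least significant digit and carries any 2 to a 0 plus +1 on the next digit. With potential Phi = (number of 2-digits), each increment does O(1) actual work plus a chain of carries, each of which decreases Phi by 1. Amortized O(1).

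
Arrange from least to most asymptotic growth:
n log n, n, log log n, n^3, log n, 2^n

Ordered by growth rate: log log n < log n < n < n log n < n^3 < 2^n.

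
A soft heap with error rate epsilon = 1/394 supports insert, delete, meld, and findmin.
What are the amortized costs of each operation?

Soft heaps (Chazelle) allow up to an epsilon = 1/394 fraction of elements to have corrupted (raised) keys. Insert is O(log(1/epsilon)) = O(log 394) amortized -- the structure maintains heap-ordered binary trees of rank bounded by O(log(1/epsilon)). Meld concatenates root lists: O(1) amortized. Delete and findmin are O(1) amortized.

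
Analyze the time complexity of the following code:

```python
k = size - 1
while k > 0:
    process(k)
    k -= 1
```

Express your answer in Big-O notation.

Time complexity: O(n).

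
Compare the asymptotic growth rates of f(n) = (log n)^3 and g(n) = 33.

f(n) = (log n)^3 grows faster: any unbounded function dominates a constant.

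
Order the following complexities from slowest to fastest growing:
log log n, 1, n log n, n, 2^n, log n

Ordered by growth rate: 1 < log log n < log n < n < n log n < 2^n.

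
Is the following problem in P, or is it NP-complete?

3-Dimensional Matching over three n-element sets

This problem is NP-complete: one of Karp's 21 NP-complete problems.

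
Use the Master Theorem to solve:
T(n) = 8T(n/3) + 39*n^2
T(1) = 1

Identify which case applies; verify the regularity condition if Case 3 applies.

a=8, b=3, f(n)=39*n^2.
log_3(8) = 1.893 < 2.
f(n) = Omega(n^(1.893+epsilon)) for some epsilon > 0, so Case 3 is the candidate.
Regularity: a*f(n/b) = 8*39*(n/3)^2 = (8/9)*39*n^2 <= c*f(n) with c = 8/9 < 1. Satisfied.
Case 3: T(n) = Theta(n^2).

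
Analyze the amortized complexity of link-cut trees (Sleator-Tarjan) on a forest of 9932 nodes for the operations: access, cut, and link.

Link-cut trees represent the forest using splay trees over preferred paths. With potential Phi = sum over nodes of log(size of virtual subtree), each access on 9932 nodes is O(log 9932) = O(log n) amortized by the splay-tree access lemma. Cut and link are O(1) plus one access.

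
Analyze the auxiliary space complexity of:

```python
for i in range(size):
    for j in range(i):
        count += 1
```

Space complexity: O(1).
Only a constant amount of auxiliary storage is used; nothing grows with n.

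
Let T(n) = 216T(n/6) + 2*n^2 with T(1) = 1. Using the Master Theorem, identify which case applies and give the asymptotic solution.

a=216, b=6, f(n)=2*n^2.
log_6(216) = 3 > 2.
Since f(n) = O(n^2) is polynomially smaller than n^3, Case 1 applies.
T(n) = Theta(n^3).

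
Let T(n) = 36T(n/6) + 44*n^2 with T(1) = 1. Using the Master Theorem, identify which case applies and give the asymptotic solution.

a=36, b=6, f(n)=44*n^2.
log_6(36) = 2, so n^(log_b(a)) = n^2.
f(n) = Theta(n^2), so Case 2 applies.
T(n) = Theta(n^2 log n).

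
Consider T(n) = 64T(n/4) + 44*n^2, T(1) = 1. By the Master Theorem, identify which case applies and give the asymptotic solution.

a=64, b=4, f(n)=44*n^2.
log_4(64) = 3 > 2.
Since f(n) = O(n^2) is polynomially smaller than n^3, Case 1 applies.
T(n) = Theta(n^3).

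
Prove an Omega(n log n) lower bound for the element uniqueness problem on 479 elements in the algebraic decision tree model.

In the algebraic decision tree model, element uniqueness on 479 elements is equivalent to determining which cell of an arrangement of C(479,2) = 114481 hyperplanes x_i = x_j contains the input point. Ben-Or's theorem shows this requires Omega(n log n).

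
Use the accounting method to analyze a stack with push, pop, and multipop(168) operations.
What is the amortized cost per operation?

Assign 2 credits per push (1 for the push, 1 saved for a future pop). Each pop or element popped by multipop(168) uses 1 saved credit. Total credits never go negative, so amortized cost is O(1).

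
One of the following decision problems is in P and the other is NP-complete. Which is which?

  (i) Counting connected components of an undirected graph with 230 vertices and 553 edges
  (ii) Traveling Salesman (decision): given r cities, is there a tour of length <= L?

(i) is P: BFS/DFS visits each vertex and edge once: O(V+E).
(ii) is NP-complete: reduces from Hamiltonian Cycle.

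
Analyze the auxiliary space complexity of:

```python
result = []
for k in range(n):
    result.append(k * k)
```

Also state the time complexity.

Space complexity: O(n).
Auxiliary storage grows linearly with the input size n in the worst case.
Time complexity: O(n).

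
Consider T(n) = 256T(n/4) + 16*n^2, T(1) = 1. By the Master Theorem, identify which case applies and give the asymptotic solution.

a=256, b=4, f(n)=16*n^2.
log_4(256) = 4 > 2.
Since f(n) = O(n^2) is polynomially smaller than n^4, Case 1 applies.
T(n) = Theta(n^4).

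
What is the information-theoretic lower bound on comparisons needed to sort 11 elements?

There are 11! = 39916800 possible orderings. Each comparison gives 1 bit. We need at least ceil(log_2(39916800)) = 26 comparisons.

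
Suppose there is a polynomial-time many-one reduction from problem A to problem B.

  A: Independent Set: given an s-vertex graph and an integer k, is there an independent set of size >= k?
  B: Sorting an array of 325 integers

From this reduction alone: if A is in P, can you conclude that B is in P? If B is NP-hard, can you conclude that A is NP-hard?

A poly-time reduction A <=_p B transfers tractability DOWN (B easy => A easy) and hardness UP (A hard => B hard), not the reverse.
From A in P, the reduction alone does NOT give B in P: any problem in P trivially reduces to SAT, yet SAT is not known to be in P.
From B NP-hard, the reduction alone does NOT give A NP-hard: again, easy problems reduce to hard ones.
(Here in fact A is NP-complete and B is in P, so no such reduction is known -- its existence would imply P = NP; the analysis concerns only what the assumed reduction would or would not let you conclude.)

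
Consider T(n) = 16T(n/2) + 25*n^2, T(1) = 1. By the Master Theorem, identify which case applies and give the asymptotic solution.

a=16, b=2, f(n)=25*n^2.
log_2(16) = 4 > 2.
Since f(n) = O(n^2) is polynomially smaller than n^4, Case 1 applies.
T(n) = Theta(n^4).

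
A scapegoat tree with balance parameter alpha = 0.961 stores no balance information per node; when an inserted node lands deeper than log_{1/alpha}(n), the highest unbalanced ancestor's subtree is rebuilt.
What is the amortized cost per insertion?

Search/insert path is O(log n). A rebuild of a subtree of size s costs O(s), but with alpha = 0.961 at least Omega(s) insertions must have occurred in that subtree since its last rebuild. Charging O(1) of the rebuild to each such insertion gives O(log n) amortized.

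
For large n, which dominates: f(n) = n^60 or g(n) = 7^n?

g(n) = 7^n grows faster: any exponential with base > 1 dominates every polynomial.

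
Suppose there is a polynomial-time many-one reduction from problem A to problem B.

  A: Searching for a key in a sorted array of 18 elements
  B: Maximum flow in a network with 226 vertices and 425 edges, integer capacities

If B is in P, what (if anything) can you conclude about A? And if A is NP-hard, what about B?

A poly-time reduction A <=_p B means any A-instance can be transformed to a B-instance in poly time.
If B is in P: compose the reduction with B's poly-time algorithm to solve A in poly time, so A is in P.
If A is NP-hard: every NP problem reduces to A, which reduces to B; composing reductions, every NP problem reduces to B, so B is NP-hard.
(Here in fact A is P and B is P.)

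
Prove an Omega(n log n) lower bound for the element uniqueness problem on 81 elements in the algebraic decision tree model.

In the algebraic decision tree model, element uniqueness on 81 elements is equivalent to determining which cell of an arrangement of C(81,2) = 3240 hyperplanes x_i = x_j contains the input point. Ben-Or's theorem shows this requires Omega(n log n).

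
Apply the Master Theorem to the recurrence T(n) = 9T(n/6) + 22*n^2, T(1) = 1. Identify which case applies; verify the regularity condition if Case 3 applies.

a=9, b=6, f(n)=22*n^2.
log_6(9) = 1.226 < 2.
f(n) = Omega(n^(1.226+epsilon)) for some epsilon > 0, so Case 3 is the candidate.
Regularity: a*f(n/b) = 9*22*(n/6)^2 = (9/36)*22*n^2 <= c*f(n) with c = 9/36 < 1. Satisfied.
Case 3: T(n) = Theta(n^2).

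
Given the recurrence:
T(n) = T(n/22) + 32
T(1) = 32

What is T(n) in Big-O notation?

Each step divides n by 22 and adds 32. After log_22(n) steps, T(n) = O(log n).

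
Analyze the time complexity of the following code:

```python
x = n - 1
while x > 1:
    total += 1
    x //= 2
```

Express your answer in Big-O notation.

Time complexity: O(log n).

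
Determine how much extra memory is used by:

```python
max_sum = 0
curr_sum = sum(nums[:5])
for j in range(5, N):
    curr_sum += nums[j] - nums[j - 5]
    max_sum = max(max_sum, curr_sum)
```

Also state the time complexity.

Space complexity: O(1).
Only a constant amount of auxiliary storage is used; nothing grows with n.
Time complexity: O(n).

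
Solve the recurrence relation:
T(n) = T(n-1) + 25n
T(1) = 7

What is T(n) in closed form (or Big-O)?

Unrolling: T(n) = 7 + 25*(2 + 3 + ... + n) = 7 + 25*(n(n+1)/2 - 1) = O(n^2).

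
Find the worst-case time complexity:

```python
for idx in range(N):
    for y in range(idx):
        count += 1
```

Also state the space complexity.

Time complexity: O(n^2).
Space complexity: O(1).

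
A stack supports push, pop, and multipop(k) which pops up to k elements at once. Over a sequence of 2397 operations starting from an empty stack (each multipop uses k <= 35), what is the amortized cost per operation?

Each element is pushed exactly once and popped at most once (whether by pop or as part of a multipop). So the total number of individual pops over the whole sequence is at most the number of pushes, which is at most 2397. Total work <= 2 * 2397, hence O(1) amortized per operation.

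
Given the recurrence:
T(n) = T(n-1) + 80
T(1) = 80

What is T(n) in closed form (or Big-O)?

Unrolling: T(n) = T(n-1) + 80 = T(n-2) + 2*80 = ... = T(1) + (n-1)*80 = 80 + (n-1)*80 = 80n.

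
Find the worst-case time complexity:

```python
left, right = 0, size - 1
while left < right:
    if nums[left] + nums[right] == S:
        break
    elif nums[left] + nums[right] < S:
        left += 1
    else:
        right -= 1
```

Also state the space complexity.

Time complexity: O(n).
Space complexity: O(1).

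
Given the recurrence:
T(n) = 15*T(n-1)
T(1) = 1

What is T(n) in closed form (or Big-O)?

Each step multiplies by 15. T(n) = T(1)*15^(n-1) = 15^(n-1).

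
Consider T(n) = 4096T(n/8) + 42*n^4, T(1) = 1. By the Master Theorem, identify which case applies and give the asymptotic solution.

a=4096, b=8, f(n)=42*n^4.
log_8(4096) = 4, so n^(log_b(a)) = n^4.
f(n) = Theta(n^4), so Case 2 applies.
T(n) = Theta(n^4 log n).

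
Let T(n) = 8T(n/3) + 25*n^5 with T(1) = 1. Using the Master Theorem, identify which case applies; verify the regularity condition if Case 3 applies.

a=8, b=3, f(n)=25*n^5.
log_3(8) = 1.893 < 5.
f(n) = Omega(n^(1.893+epsilon)) for some epsilon > 0, so Case 3 is the candidate.
Regularity: a*f(n/b) = 8*25*(n/3)^5 = (8/243)*25*n^5 <= c*f(n) with c = 8/243 < 1. Satisfied.
Case 3: T(n) = Theta(n^5).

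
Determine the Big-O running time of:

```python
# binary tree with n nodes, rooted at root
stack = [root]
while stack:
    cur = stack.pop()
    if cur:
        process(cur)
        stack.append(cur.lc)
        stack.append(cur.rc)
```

Time complexity: O(n).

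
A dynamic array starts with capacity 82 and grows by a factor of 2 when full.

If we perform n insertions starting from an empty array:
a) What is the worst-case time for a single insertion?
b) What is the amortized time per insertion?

(a) Worst-case single insertion: O(n) -- when the array is full at capacity c, the resize copies all c elements, and c can be Theta(n).
(b) Resizes happen at sizes 82, 164, 328, ... Total copy cost for n insertions: 82 + 164 + ... = O(n) (geometric series with ratio 1/2). Amortized cost per insertion: O(n)/n = O(1).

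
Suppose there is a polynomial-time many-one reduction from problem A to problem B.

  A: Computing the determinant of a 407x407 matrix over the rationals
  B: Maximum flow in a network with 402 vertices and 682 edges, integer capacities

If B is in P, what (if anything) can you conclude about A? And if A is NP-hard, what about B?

A poly-time reduction A <=_p B means any A-instance can be transformed to a B-instance in poly time.
If B is in P: compose the reduction with B's poly-time algorithm to solve A in poly time, so A is in P.
If A is NP-hard: every NP problem reduces to A, which reduces to B; composing reductions, every NP problem reduces to B, so B is NP-hard.
(Here in fact A is P and B is P.)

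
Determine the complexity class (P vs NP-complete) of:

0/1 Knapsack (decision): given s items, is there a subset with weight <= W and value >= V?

This problem is NP-complete: reduces from Subset Sum.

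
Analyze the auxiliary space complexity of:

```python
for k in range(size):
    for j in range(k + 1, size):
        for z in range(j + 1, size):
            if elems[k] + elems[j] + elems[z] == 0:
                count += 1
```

Space complexity: O(1).
Only a constant amount of auxiliary storage is used; nothing grows with n.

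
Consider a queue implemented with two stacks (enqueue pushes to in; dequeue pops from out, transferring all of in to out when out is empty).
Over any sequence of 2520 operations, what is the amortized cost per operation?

Each element is pushed to in once, popped once, pushed to out once, and popped once: 4 unit operations over its lifetime. Over 2520 operations the total work is O(2520). Amortized O(1) per enqueue/dequeue.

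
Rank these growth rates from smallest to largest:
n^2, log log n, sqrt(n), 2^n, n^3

Ordered by growth rate: log log n < sqrt(n) < n^2 < n^3 < 2^n.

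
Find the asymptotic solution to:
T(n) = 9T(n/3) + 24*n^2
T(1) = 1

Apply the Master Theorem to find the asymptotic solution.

a=9, b=3, f(n)=24*n^2. log_3(9) = 2. Case 2: T(n) = O(n^2 log n).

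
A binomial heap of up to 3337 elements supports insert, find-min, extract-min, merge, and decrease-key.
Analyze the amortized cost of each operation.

A binomial heap with n <= 3337 elements has at most floor(log_2 3337) + 1 = 12 trees. Using potential Phi = number of trees: Insert adds one tree, but cascading merges reduce count -- amortized O(1). Find-min reads the cached minimum pointer: O(1). Extract-min creates O(log n) new trees: O(log n). Merge combines tree lists: O(log n). Decrease-key sifts the element up its tree of height <= log n: O(log n).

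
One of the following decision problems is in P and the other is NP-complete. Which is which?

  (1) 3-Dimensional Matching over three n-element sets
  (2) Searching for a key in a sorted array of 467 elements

(1) is NP-complete: one of Karp's 21 NP-complete problems.
(2) is P: binary search runs in O(log n).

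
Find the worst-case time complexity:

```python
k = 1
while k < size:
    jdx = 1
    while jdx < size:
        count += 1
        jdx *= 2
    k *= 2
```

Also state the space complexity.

Time complexity: O(log^2 n).
Space complexity: O(1).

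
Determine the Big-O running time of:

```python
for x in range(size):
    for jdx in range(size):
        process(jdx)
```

Time complexity: O(n^2).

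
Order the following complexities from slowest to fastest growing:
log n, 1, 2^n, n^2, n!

Ordered by growth rate: 1 < log n < n^2 < 2^n < n!.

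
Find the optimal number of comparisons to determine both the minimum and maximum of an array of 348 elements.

Naive approach: 694 comparisons (347 for max + 347 for min).
Optimal: Compare elements in pairs first (floor(n/2) = 174 comparisons), then find max among winners and min among losers (173 comparisons each).
Total: ceil(3n/2) - 2 = 520 comparisons. An adversary argument shows this is also a lower bound.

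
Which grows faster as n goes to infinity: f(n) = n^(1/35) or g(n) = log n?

f(n) = n^(1/35) grows faster: any positive power of n dominates log n.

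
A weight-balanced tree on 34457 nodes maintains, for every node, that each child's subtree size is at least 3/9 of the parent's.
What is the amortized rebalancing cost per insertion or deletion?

With balance ratio 3/9, tree height is O(log_{9/3}(34457)) = O(log n). A rebalance at a node of size s costs O(s) but requires Omega(s) updates in that subtree to retrigger. Summed over the O(log n) ancestors of the touched leaf, amortized rebalancing is O(log n).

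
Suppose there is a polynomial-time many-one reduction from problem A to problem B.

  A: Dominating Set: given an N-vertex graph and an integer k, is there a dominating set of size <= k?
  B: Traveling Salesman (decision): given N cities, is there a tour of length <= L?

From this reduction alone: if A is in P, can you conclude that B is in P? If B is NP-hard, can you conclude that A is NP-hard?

A poly-time reduction A <=_p B transfers tractability DOWN (B easy => A easy) and hardness UP (A hard => B hard), not the reverse.
From A in P, the reduction alone does NOT give B in P: any problem in P trivially reduces to SAT, yet SAT is not known to be in P.
From B NP-hard, the reduction alone does NOT give A NP-hard: again, easy problems reduce to hard ones.
(Here in fact A is NP-complete and B is NP-complete.)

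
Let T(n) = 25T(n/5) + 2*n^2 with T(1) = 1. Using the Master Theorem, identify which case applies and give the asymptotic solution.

a=25, b=5, f(n)=2*n^2.
log_5(25) = 2, so n^(log_b(a)) = n^2.
f(n) = Theta(n^2), so Case 2 applies.
T(n) = Theta(n^2 log n).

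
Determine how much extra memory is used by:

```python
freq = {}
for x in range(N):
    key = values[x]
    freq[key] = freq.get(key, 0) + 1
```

Space complexity: O(n).
Auxiliary storage grows linearly with the input size n in the worst case.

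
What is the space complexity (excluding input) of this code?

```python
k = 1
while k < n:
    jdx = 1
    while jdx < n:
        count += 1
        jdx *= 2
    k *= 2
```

Space complexity: O(1).
Only a constant amount of auxiliary storage is used; nothing grows with n.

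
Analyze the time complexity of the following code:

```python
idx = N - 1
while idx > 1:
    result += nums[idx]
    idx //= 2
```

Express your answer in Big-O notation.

Time complexity: O(log n).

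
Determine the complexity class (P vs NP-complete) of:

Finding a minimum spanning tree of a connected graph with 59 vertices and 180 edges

This problem is in P: Kruskal's / Prim's algorithms run in polynomial time.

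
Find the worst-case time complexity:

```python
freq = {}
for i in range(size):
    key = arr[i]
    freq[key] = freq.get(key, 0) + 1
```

Time complexity: O(n).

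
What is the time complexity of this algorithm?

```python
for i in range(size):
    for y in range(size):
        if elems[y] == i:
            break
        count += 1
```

Time complexity: O(n^2).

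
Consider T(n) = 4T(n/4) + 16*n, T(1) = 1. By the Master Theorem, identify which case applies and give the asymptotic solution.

a=4, b=4, f(n)=16*n.
log_4(4) = 1, so n^(log_b(a)) = n.
f(n) = Theta(n), so Case 2 applies.
T(n) = Theta(n log n).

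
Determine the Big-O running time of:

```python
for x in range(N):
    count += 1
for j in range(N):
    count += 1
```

Time complexity: O(n).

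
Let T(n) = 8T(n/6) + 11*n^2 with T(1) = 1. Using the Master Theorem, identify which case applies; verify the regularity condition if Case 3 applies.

a=8, b=6, f(n)=11*n^2.
log_6(8) = 1.161 < 2.
f(n) = Omega(n^(1.161+epsilon)) for some epsilon > 0, so Case 3 is the candidate.
Regularity: a*f(n/b) = 8*11*(n/6)^2 = (8/36)*11*n^2 <= c*f(n) with c = 8/36 < 1. Satisfied.
Case 3: T(n) = Theta(n^2).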